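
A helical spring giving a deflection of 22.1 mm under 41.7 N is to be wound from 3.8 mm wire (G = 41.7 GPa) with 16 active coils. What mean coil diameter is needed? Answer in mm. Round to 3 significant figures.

Required rate k = F/δ = 41.7/22.1 = 1.8869 N/mm
D = (Gd⁴/(8N_a·k))^(1/3) = (41.7×10³·3.8⁴/(8·16·1.8869))^(1/3)
  = (36001.2)^(1/3) = 33.0196 mm

33.0 mm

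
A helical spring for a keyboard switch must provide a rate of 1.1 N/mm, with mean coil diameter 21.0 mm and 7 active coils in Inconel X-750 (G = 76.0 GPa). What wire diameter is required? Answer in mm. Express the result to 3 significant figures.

d = (8D³N_a·k / G)^(1/4) = (8·21.0³·7·1.1 / (76.0×10³))^0.25
  = (7.5063)^0.25 = 1.6552 mm

1.66 mm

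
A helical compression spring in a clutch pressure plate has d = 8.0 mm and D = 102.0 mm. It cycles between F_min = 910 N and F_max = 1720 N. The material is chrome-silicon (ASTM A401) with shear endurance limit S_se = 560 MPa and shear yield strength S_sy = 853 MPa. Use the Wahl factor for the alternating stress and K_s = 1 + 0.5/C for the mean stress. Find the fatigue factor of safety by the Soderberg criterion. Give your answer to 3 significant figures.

0.819

C = D/d = 102.0/8.0 = 12.7500; K_W = (4C−1)/(4C−4)+0.615/C = 1.1121; K_s = 1+0.5/C = 1.0392
F_a = (F_max−F_min)/2 = 405 N; F_m = (F_max+F_min)/2 = 1315 N
τ_a = K_W·8F_aD/(πd³) = 1.1121 × 205.46 = 228.48 MPa
τ_m = K_s·8F_mD/(πd³) = 1.0392 × 667.11 = 693.27 MPa
Soderberg: 1/n_f = τ_a/S_se + τ_m/S_sy = 228.48/560 + 693.27/853 = 0.40801 + 0.81274 = 1.2207
n_f = 1/1.2207 = 0.8192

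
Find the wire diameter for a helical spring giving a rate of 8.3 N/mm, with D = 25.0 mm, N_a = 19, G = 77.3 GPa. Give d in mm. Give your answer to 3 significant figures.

4.00 mm

d = (8D³N_a·k / G)^(1/4) = (8·25.0³·19·8.3 / (77.3×10³))^0.25
  = (255.01)^0.25 = 3.9961 mm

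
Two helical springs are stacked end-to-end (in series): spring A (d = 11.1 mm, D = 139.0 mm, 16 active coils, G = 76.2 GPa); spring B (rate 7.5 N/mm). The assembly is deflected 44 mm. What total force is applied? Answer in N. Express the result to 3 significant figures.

102 N

k_A = Gd⁴/(8D³N_a) = (76.2×10³)(11.1⁴)/(8·139.0³·16) = 3.3651 N/mm
Series: 1/k_eq = 1/3.3651 + 1/7.5 = 0.43051; k_eq = 2.3229 N/mm
F = k_eq·δ = 2.3229·44 = 102.21 N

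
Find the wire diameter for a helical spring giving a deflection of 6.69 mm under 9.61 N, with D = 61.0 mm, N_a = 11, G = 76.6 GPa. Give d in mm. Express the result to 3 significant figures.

4.40 mm

Required rate k = F/δ = 9.61/6.69 = 1.4365 N/mm
d = (8D³N_a·k / G)^(1/4) = (8·61.0³·11·1.4365 / (76.6×10³))^0.25
  = (374.58)^0.25 = 4.3993 mm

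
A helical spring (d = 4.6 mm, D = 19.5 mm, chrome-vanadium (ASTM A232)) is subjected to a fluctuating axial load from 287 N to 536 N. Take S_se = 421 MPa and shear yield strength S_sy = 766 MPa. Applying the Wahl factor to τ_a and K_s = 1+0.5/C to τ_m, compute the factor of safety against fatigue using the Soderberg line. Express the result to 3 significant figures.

C = D/d = 19.5/4.6 = 4.2391; K_W = (4C−1)/(4C−4)+0.615/C = 1.3766; K_s = 1+0.5/C = 1.1179
F_a = (F_max−F_min)/2 = 124.5 N; F_m = (F_max+F_min)/2 = 411.5 N
τ_a = K_W·8F_aD/(πd³) = 1.3766 × 63.514 = 87.435 MPa
τ_m = K_s·8F_mD/(πd³) = 1.1179 × 209.93 = 234.69 MPa
Soderberg: 1/n_f = τ_a/S_se + τ_m/S_sy = 87.435/421 + 234.69/766 = 0.20768 + 0.30638 = 0.51407
n_f = 1/0.51407 = 1.945

1.95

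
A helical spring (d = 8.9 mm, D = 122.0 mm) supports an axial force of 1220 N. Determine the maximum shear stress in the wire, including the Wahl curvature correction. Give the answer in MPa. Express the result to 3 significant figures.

593 MPa

Spring index C = D/d = 122.0/8.9 = 13.7079
K_W = (4C−1)/(4C−4) + 0.615/C = 53.831/50.831 + 0.0449 = 1.1039
τ₀ = 8FD/(πd³) = 8·1220·122.0/(π·8.9³) = 1.19072e+06/2214.7 = 537.64 MPa
τ_max = K·τ₀ = 1.1039 × 537.64 = 593.49 MPa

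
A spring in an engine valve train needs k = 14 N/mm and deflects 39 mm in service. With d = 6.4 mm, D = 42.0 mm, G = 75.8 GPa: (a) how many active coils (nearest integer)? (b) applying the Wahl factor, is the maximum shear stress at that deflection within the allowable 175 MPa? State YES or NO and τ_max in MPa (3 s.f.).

(a) 15 coils; (b) NO, τ_max = 280 MPa

N_a = Gd⁴/(8D³k) = (75.8×10³)(6.4⁴)/(8·42.0³·14) = 15.33 → N_a = 15
Actual rate k = Gd⁴/(8D³·15) = 14.304 N/mm
Working load F = kδ = 14.304·39 = 557.86 N
C = 42.0/6.4 = 6.5625; K_W = (4C−1)/(4C−4)+0.615/C = 1.2285
τ_max = K_W·8FD/(πd³) = 1.2285·227.6 = 279.62 MPa
τ_max > 175 MPa → exceeds allowable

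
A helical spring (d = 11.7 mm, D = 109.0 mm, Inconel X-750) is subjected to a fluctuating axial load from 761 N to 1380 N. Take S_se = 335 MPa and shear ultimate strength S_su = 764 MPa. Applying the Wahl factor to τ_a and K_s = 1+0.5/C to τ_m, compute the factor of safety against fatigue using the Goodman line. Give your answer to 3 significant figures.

2.27

C = D/d = 109.0/11.7 = 9.3162; K_W = (4C−1)/(4C−4)+0.615/C = 1.1562; K_s = 1+0.5/C = 1.0537
F_a = (F_max−F_min)/2 = 309.5 N; F_m = (F_max+F_min)/2 = 1070.5 N
τ_a = K_W·8F_aD/(πd³) = 1.1562 × 53.638 = 62.016 MPa
τ_m = K_s·8F_mD/(πd³) = 1.0537 × 185.52 = 195.48 MPa
Goodman: 1/n_f = τ_a/S_se + τ_m/S_su = 62.016/335 + 195.48/764 = 0.18512 + 0.25586 = 0.44098
n_f = 1/0.44098 = 2.268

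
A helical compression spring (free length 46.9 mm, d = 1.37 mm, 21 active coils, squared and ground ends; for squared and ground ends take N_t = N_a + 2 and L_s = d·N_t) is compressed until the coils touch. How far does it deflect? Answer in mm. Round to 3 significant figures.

15.4 mm

N_t = 23; L_s = 1.37·23 = 31.51 mm
δ_solid = L₀ − L_s = 46.9 − 31.51 = 15.39 mm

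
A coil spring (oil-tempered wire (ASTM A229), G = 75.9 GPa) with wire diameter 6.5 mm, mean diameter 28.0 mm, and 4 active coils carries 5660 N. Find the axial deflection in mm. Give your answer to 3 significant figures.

29.3 mm

k = Gd⁴/(8D³N_a) = (75.9×10³)(6.5⁴)/(8·28.0³·4) = 192.87 N/mm
δ = F/k = 5660 / 192.87 = 29.346 mm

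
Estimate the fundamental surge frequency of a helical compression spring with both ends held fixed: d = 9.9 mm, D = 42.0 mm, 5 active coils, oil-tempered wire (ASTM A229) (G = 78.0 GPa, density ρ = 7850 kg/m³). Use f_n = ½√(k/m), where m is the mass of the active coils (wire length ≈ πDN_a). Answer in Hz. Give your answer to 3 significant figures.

k = Gd⁴/(8D³N_a) = (78.0×10³)(9.9⁴)/(8·42.0³·5) = 252.83 N/mm = 2.5283e+05 N/m
Wire length L = πDN_a = π·42.0·5 = 659.73 mm
m = ρ·(πd²/4)·L = 7850 × 76.977×10⁻⁶ m² × 0.65973 m = 0.39866 kg
f_n = ½√(k/m) = 0.5·√(2.5283e+05/0.39866) = 0.5·√(6.342e+05) = 398.18 Hz

398 Hz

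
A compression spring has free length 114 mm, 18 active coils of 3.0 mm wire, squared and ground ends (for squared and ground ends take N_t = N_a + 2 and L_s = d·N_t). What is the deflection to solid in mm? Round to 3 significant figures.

N_t = 20; L_s = 3.0·20 = 60 mm
δ_solid = L₀ − L_s = 114 − 60 = 54 mm

54.0 mm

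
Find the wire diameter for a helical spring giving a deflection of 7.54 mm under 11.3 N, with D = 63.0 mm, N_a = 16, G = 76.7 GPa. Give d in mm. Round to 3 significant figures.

5.00 mm

Required rate k = F/δ = 11.3/7.54 = 1.4987 N/mm
d = (8D³N_a·k / G)^(1/4) = (8·63.0³·16·1.4987 / (76.7×10³))^0.25
  = (625.38)^0.25 = 5.0008 mm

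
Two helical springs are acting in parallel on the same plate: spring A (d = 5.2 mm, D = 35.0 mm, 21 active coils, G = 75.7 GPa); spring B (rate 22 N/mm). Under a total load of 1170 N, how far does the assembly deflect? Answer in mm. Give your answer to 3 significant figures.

k_A = Gd⁴/(8D³N_a) = (75.7×10³)(5.2⁴)/(8·35.0³·21) = 7.6842 N/mm
Parallel: k_eq = 7.6842 + 22 = 29.684 N/mm
δ = F/k_eq = 1170/29.684 = 39.415 mm

39.4 mm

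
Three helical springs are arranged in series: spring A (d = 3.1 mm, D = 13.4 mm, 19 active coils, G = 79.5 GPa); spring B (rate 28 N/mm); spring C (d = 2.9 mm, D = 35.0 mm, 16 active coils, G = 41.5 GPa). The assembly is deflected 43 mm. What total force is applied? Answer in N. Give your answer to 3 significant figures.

22.0 N

k_A = Gd⁴/(8D³N_a) = (79.5×10³)(3.1⁴)/(8·13.4³·19) = 20.075 N/mm
k_C = Gd⁴/(8D³N_a) = (41.5×10³)(2.9⁴)/(8·35.0³·16) = 0.53484 N/mm
Series: 1/k_eq = 1/20.075 + 1/28 + 1/0.53484 = 1.9552; k_eq = 0.51145 N/mm
F = k_eq·δ = 0.51145·43 = 21.992 N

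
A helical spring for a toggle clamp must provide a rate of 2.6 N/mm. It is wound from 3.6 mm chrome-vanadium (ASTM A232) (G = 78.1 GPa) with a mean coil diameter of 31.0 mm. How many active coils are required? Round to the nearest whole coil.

N_a = Gd⁴/(8D³k) = (78.1×10³ × 3.6⁴)/(8 × 31.0³ × 2.6)
    = 1.31178e+07 / 619653 = 21.17 → 21 coils

21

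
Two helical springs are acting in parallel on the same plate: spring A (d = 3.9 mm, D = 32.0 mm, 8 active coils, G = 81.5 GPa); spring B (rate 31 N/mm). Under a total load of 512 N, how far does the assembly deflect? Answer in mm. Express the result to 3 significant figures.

k_A = Gd⁴/(8D³N_a) = (81.5×10³)(3.9⁴)/(8·32.0³·8) = 8.9905 N/mm
Parallel: k_eq = 8.9905 + 31 = 39.991 N/mm
δ = F/k_eq = 512/39.991 = 12.803 mm

12.8 mm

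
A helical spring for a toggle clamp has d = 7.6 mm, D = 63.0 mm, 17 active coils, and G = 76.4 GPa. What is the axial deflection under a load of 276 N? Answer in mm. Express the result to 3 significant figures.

k = Gd⁴/(8D³N_a) = (76.4×10³)(7.6⁴)/(8·63.0³·17) = 7.4953 N/mm
δ = F/k = 276 / 7.4953 = 36.823 mm

36.8 mm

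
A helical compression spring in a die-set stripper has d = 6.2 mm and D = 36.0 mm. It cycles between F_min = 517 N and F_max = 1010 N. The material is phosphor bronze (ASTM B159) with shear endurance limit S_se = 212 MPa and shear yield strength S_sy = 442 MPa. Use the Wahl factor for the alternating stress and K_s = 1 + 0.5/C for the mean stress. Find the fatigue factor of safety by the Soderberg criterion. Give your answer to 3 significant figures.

0.778

C = D/d = 36.0/6.2 = 5.8065; K_W = (4C−1)/(4C−4)+0.615/C = 1.2620; K_s = 1+0.5/C = 1.0861
F_a = (F_max−F_min)/2 = 246.5 N; F_m = (F_max+F_min)/2 = 763.5 N
τ_a = K_W·8F_aD/(πd³) = 1.2620 × 94.817 = 119.65 MPa
τ_m = K_s·8F_mD/(πd³) = 1.0861 × 293.68 = 318.97 MPa
Soderberg: 1/n_f = τ_a/S_se + τ_m/S_sy = 119.65/212 + 318.97/442 = 0.56441 + 0.72165 = 1.2861
n_f = 1/1.2861 = 0.7776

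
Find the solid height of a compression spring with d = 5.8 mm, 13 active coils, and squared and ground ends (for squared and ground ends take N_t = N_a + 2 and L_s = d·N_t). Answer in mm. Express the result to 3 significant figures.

87.0 mm

squared and ground ends: N_t = N_a + 2 = 13 + 2 = 15
L_s = d·N_t = 5.8 × 15 = 87 mm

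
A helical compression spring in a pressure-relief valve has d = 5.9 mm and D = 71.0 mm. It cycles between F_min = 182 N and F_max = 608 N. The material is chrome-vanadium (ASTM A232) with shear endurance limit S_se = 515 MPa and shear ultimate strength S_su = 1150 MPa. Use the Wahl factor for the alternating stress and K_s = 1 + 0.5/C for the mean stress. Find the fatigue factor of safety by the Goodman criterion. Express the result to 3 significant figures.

1.38

C = D/d = 71.0/5.9 = 12.0339; K_W = (4C−1)/(4C−4)+0.615/C = 1.1191; K_s = 1+0.5/C = 1.0415
F_a = (F_max−F_min)/2 = 213 N; F_m = (F_max+F_min)/2 = 395 N
τ_a = K_W·8F_aD/(πd³) = 1.1191 × 187.51 = 209.84 MPa
τ_m = K_s·8F_mD/(πd³) = 1.0415 × 347.73 = 362.18 MPa
Goodman: 1/n_f = τ_a/S_se + τ_m/S_su = 209.84/515 + 362.18/1150 = 0.40745 + 0.31494 = 0.72239
n_f = 1/0.72239 = 1.384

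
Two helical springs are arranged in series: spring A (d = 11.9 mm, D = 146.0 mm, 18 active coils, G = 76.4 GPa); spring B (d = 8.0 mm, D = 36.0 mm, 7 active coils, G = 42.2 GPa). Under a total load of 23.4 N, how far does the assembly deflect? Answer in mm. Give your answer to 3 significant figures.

k_A = Gd⁴/(8D³N_a) = (76.4×10³)(11.9⁴)/(8·146.0³·18) = 3.4187 N/mm
k_B = Gd⁴/(8D³N_a) = (42.2×10³)(8.0⁴)/(8·36.0³·7) = 66.157 N/mm
Series: 1/k_eq = 1/3.4187 + 1/66.157 = 0.30762; k_eq = 3.2507 N/mm
δ = F/k_eq = 23.4/3.2507 = 7.1984 mm

7.20 mm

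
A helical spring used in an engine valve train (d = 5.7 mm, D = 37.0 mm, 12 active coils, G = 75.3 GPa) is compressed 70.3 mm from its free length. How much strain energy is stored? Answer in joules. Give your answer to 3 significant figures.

k = Gd⁴/(8D³N_a) = (75.3×10³)(5.7⁴)/(8·37.0³·12) = 16.346 N/mm
U = ½kδ² = 0.5 × 16.346 × 70.3² = 40392 N·mm = 40.392 J

40.4 J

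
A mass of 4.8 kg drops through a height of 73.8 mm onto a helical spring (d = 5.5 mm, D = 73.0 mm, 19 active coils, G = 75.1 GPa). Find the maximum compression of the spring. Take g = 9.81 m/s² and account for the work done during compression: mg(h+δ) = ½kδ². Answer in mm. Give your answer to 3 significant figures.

128 mm

k = Gd⁴/(8D³N_a) = (75.1×10³)(5.5⁴)/(8·73.0³·19) = 1.1622 N/mm
W = mg = 4.8 × 9.81 = 47.088 N
½kδ² − Wδ − Wh = 0 → δ = (W + √(W² + 2kWh))/k
δ = (47.088 + √(2217.3 + 8077.47))/1.1622 = (47.088 + 101.46)/1.1622 = 127.82 mm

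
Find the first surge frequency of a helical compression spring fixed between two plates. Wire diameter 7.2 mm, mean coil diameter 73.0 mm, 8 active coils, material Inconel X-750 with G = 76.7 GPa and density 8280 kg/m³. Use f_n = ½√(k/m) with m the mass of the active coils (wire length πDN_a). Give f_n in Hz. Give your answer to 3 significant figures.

57.8 Hz

k = Gd⁴/(8D³N_a) = (76.7×10³)(7.2⁴)/(8·73.0³·8) = 8.279 N/mm = 8279 N/m
Wire length L = πDN_a = π·73.0·8 = 1834.7 mm
m = ρ·(πd²/4)·L = 8280 × 40.715×10⁻⁶ m² × 1.8347 m = 0.61851 kg
f_n = ½√(k/m) = 0.5·√(8279/0.61851) = 0.5·√(13385) = 57.847 Hz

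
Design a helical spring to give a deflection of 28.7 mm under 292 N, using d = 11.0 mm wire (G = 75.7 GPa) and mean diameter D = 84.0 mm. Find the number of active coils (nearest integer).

23

Required rate k = F/δ = 292/28.7 = 10.174 N/mm
N_a = Gd⁴/(8D³k) = (75.7×10³ × 11.0⁴)/(8 × 84.0³ × 10.174)
    = 1.10832e+09 / 4.82424e+07 = 22.97 → 23 coils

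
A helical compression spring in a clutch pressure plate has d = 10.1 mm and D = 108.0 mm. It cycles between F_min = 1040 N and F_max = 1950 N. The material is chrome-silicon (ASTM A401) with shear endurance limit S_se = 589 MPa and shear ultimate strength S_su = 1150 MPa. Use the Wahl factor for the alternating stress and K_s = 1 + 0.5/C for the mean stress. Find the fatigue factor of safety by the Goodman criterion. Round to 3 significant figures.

1.67

C = D/d = 108.0/10.1 = 10.6931; K_W = (4C−1)/(4C−4)+0.615/C = 1.1349; K_s = 1+0.5/C = 1.0468
F_a = (F_max−F_min)/2 = 455 N; F_m = (F_max+F_min)/2 = 1495 N
τ_a = K_W·8F_aD/(πd³) = 1.1349 × 121.45 = 137.84 MPa
τ_m = K_s·8F_mD/(πd³) = 1.0468 × 399.06 = 417.72 MPa
Goodman: 1/n_f = τ_a/S_se + τ_m/S_su = 137.84/589 + 417.72/1150 = 0.23402 + 0.36324 = 0.59725
n_f = 1/0.59725 = 1.674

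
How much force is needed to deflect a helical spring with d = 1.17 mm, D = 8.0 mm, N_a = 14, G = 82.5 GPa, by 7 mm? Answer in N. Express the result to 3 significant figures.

k = Gd⁴/(8D³N_a) = (82.5×10³)(1.17⁴)/(8·8.0³·14) = 2.6959 N/mm
F = k·δ = 2.6959 × 7 = 18.872 N

18.9 N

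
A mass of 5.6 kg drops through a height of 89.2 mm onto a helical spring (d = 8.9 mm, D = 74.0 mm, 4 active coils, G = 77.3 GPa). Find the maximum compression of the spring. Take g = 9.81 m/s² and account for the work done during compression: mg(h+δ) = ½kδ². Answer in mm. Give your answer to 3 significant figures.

k = Gd⁴/(8D³N_a) = (77.3×10³)(8.9⁴)/(8·74.0³·4) = 37.402 N/mm
W = mg = 5.6 × 9.81 = 54.936 N
½kδ² − Wδ − Wh = 0 → δ = (W + √(W² + 2kWh))/k
δ = (54.936 + √(3018 + 366561))/37.402 = (54.936 + 607.93)/37.402 = 17.723 mm

17.7 mm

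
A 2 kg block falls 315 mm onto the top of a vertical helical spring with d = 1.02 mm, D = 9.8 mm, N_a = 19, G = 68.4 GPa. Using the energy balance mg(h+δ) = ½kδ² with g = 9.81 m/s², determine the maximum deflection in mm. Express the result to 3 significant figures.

197 mm

k = Gd⁴/(8D³N_a) = (68.4×10³)(1.02⁴)/(8·9.8³·19) = 0.51753 N/mm
W = mg = 2 × 9.81 = 19.62 N
½kδ² − Wδ − Wh = 0 → δ = (W + √(W² + 2kWh))/k
δ = (19.62 + √(384.94 + 6396.97))/0.51753 = (19.62 + 82.352)/0.51753 = 197.04 mm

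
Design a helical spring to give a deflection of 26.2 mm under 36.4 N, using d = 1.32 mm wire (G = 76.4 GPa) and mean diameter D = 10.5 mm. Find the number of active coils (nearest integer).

Required rate k = F/δ = 36.4/26.2 = 1.3893 N/mm
N_a = Gd⁴/(8D³k) = (76.4×10³ × 1.32⁴)/(8 × 10.5³ × 1.3893)
    = 231947 / 12866.4 = 18.03 → 18 coils

18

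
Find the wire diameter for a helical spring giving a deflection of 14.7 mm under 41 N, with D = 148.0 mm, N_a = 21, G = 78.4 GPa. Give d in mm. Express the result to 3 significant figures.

Required rate k = F/δ = 41/14.7 = 2.7891 N/mm
d = (8D³N_a·k / G)^(1/4) = (8·148.0³·21·2.7891 / (78.4×10³))^0.25
  = (19375)^0.25 = 11.7981 mm

11.8 mm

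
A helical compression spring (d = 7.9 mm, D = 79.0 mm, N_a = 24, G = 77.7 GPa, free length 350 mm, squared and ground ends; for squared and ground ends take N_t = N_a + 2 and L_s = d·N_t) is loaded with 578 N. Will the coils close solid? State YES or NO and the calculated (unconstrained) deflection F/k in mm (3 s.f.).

k = Gd⁴/(8D³N_a) = (77.7×10³)(7.9⁴)/(8·79.0³·24) = 3.197 N/mm
N_t = 26; L_s = 7.9·26 = 205.4 mm; δ_solid = L₀ − L_s = 350 − 205.4 = 144.6 mm
δ = F/k = 578/3.197 = 180.79 mm
δ ≥ δ_solid → spring goes solid

YES, δ = 181 mm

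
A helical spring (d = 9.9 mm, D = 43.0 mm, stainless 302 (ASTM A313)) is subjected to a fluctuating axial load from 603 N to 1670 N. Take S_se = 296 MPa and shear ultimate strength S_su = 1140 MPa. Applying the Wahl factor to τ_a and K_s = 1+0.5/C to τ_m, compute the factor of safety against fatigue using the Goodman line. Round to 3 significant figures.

2.48

C = D/d = 43.0/9.9 = 4.3434; K_W = (4C−1)/(4C−4)+0.615/C = 1.3659; K_s = 1+0.5/C = 1.1151
F_a = (F_max−F_min)/2 = 533.5 N; F_m = (F_max+F_min)/2 = 1136.5 N
τ_a = K_W·8F_aD/(πd³) = 1.3659 × 60.206 = 82.236 MPa
τ_m = K_s·8F_mD/(πd³) = 1.1151 × 128.25 = 143.02 MPa
Goodman: 1/n_f = τ_a/S_se + τ_m/S_su = 82.236/296 + 143.02/1140 = 0.27782 + 0.12545 = 0.40328
n_f = 1/0.40328 = 2.48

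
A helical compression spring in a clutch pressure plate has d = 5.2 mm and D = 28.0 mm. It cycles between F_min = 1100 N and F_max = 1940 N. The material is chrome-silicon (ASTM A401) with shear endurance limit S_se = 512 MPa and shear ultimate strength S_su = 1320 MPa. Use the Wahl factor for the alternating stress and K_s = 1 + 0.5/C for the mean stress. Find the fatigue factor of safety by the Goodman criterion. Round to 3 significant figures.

C = D/d = 28.0/5.2 = 5.3846; K_W = (4C−1)/(4C−4)+0.615/C = 1.2853; K_s = 1+0.5/C = 1.0929
F_a = (F_max−F_min)/2 = 420 N; F_m = (F_max+F_min)/2 = 1520 N
τ_a = K_W·8F_aD/(πd³) = 1.2853 × 212.98 = 273.74 MPa
τ_m = K_s·8F_mD/(πd³) = 1.0929 × 770.78 = 842.35 MPa
Goodman: 1/n_f = τ_a/S_se + τ_m/S_su = 273.74/512 + 842.35/1320 = 0.53464 + 0.63815 = 1.1728
n_f = 1/1.1728 = 0.8527

0.853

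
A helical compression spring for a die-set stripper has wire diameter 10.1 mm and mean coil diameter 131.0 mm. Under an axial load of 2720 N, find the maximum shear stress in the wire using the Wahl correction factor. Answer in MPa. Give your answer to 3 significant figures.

Spring index C = D/d = 131.0/10.1 = 12.9703
K_W = (4C−1)/(4C−4) + 0.615/C = 50.881/47.881 + 0.0474 = 1.1101
τ₀ = 8FD/(πd³) = 8·2720·131.0/(π·10.1³) = 2.85056e+06/3236.8 = 880.68 MPa
τ_max = K·τ₀ = 1.1101 × 880.68 = 977.61 MPa

978 MPa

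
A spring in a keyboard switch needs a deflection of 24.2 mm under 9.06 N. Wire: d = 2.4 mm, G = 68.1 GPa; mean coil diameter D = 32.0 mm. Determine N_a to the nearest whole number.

Required rate k = F/δ = 9.06/24.2 = 0.37438 N/mm
N_a = Gd⁴/(8D³k) = (68.1×10³ × 2.4⁴)/(8 × 32.0³ × 0.37438)
    = 2.25939e+06 / 98141.5 = 23.02 → 23 coils

23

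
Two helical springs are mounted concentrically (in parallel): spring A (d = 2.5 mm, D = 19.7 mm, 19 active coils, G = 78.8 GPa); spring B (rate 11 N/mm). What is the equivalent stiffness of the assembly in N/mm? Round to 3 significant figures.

13.6 N/mm

k_A = Gd⁴/(8D³N_a) = (78.8×10³)(2.5⁴)/(8·19.7³·19) = 2.6488 N/mm
Parallel: k_eq = 2.6488 + 11 = 13.649 N/mm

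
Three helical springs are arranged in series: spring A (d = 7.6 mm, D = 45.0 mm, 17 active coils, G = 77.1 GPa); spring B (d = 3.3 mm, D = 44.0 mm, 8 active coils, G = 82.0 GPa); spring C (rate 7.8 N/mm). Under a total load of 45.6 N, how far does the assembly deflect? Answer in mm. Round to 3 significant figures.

33.6 mm

k_A = Gd⁴/(8D³N_a) = (77.1×10³)(7.6⁴)/(8·45.0³·17) = 20.755 N/mm
k_B = Gd⁴/(8D³N_a) = (82.0×10³)(3.3⁴)/(8·44.0³·8) = 1.7837 N/mm
Series: 1/k_eq = 1/20.755 + 1/1.7837 + 1/7.8 = 0.737; k_eq = 1.3568 N/mm
δ = F/k_eq = 45.6/1.3568 = 33.607 mm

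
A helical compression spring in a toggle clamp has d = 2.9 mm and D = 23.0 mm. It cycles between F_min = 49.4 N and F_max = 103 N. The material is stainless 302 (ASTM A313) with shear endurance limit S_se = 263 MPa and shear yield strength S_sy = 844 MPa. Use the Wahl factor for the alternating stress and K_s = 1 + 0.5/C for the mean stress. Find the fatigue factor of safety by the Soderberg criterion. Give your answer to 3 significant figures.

C = D/d = 23.0/2.9 = 7.9310; K_W = (4C−1)/(4C−4)+0.615/C = 1.1858; K_s = 1+0.5/C = 1.0630
F_a = (F_max−F_min)/2 = 26.8 N; F_m = (F_max+F_min)/2 = 76.2 N
τ_a = K_W·8F_aD/(πd³) = 1.1858 × 64.359 = 76.314 MPa
τ_m = K_s·8F_mD/(πd³) = 1.0630 × 182.99 = 194.53 MPa
Soderberg: 1/n_f = τ_a/S_se + τ_m/S_sy = 76.314/263 + 194.53/844 = 0.29017 + 0.23048 = 0.52065
n_f = 1/0.52065 = 1.921

1.92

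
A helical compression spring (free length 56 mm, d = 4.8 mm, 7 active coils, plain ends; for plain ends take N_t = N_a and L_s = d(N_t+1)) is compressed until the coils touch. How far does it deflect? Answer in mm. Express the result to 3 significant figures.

N_t = 7; L_s = 4.8·8 = 38.4 mm
δ_solid = L₀ − L_s = 56 − 38.4 = 17.6 mm

17.6 mm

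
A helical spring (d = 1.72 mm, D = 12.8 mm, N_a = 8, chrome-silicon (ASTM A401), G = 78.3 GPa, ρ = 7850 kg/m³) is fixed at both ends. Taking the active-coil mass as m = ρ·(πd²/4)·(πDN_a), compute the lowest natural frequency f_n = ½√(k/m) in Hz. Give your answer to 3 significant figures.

466 Hz

k = Gd⁴/(8D³N_a) = (78.3×10³)(1.72⁴)/(8·12.8³·8) = 5.1058 N/mm = 5105.8 N/m
Wire length L = πDN_a = π·12.8·8 = 321.7 mm
m = ρ·(πd²/4)·L = 7850 × 2.3235×10⁻⁶ m² × 0.3217 m = 0.0058677 kg
f_n = ½√(k/m) = 0.5·√(5105.8/0.0058677) = 0.5·√(8.7016e+05) = 466.41 Hz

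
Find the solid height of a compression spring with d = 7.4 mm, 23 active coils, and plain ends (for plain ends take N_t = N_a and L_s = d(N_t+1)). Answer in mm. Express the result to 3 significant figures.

plain ends: N_t = N_a = 23
L_s = d·(N_t+1) = 7.4 × 24 = 177.6 mm

178 mm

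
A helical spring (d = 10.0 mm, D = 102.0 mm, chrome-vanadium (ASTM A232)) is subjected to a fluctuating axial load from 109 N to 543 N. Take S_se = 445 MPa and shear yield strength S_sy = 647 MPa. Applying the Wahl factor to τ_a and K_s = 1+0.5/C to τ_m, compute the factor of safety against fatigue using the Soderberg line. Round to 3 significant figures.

C = D/d = 102.0/10.0 = 10.2000; K_W = (4C−1)/(4C−4)+0.615/C = 1.1418; K_s = 1+0.5/C = 1.0490
F_a = (F_max−F_min)/2 = 217 N; F_m = (F_max+F_min)/2 = 326 N
τ_a = K_W·8F_aD/(πd³) = 1.1418 × 56.364 = 64.357 MPa
τ_m = K_s·8F_mD/(πd³) = 1.0490 × 84.676 = 88.826 MPa
Soderberg: 1/n_f = τ_a/S_se + τ_m/S_sy = 64.357/445 + 88.826/647 = 0.14462 + 0.13729 = 0.28191
n_f = 1/0.28191 = 3.547

3.55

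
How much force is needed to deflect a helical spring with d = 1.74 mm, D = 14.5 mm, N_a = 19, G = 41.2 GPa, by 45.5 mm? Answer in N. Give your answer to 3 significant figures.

k = Gd⁴/(8D³N_a) = (41.2×10³)(1.74⁴)/(8·14.5³·19) = 0.81498 N/mm
F = k·δ = 0.81498 × 45.5 = 37.082 N

37.1 N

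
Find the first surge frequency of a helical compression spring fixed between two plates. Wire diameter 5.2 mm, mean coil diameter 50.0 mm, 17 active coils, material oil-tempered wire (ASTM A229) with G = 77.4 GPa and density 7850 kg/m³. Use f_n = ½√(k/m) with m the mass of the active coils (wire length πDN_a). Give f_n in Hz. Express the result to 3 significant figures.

43.2 Hz

k = Gd⁴/(8D³N_a) = (77.4×10³)(5.2⁴)/(8·50.0³·17) = 3.3289 N/mm = 3328.9 N/m
Wire length L = πDN_a = π·50.0·17 = 2670.4 mm
m = ρ·(πd²/4)·L = 7850 × 21.237×10⁻⁶ m² × 2.6704 m = 0.44518 kg
f_n = ½√(k/m) = 0.5·√(3328.9/0.44518) = 0.5·√(7477.7) = 43.237 Hz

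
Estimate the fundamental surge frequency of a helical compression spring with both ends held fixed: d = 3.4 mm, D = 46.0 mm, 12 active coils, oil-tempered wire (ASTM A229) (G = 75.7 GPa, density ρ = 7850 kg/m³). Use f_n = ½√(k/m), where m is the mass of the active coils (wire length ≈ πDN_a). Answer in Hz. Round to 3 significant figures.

46.8 Hz

k = Gd⁴/(8D³N_a) = (75.7×10³)(3.4⁴)/(8·46.0³·12) = 1.0826 N/mm = 1082.6 N/m
Wire length L = πDN_a = π·46.0·12 = 1734.2 mm
m = ρ·(πd²/4)·L = 7850 × 9.0792×10⁻⁶ m² × 1.7342 m = 0.1236 kg
f_n = ½√(k/m) = 0.5·√(1082.6/0.1236) = 0.5·√(8759.1) = 46.795 Hz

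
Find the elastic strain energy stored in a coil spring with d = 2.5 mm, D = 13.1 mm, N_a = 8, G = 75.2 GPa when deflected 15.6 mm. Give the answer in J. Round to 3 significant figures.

k = Gd⁴/(8D³N_a) = (75.2×10³)(2.5⁴)/(8·13.1³·8) = 20.417 N/mm
U = ½kδ² = 0.5 × 20.417 × 15.6² = 2484.3 N·mm = 2.4843 J

2.48 J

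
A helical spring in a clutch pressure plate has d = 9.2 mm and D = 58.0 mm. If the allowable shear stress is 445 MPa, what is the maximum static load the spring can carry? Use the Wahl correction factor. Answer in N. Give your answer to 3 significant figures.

C = D/d = 58.0/9.2 = 6.3043
K_W = (4C−1)/(4C−4) + 0.615/C = 24.217/21.217 + 0.0976 = 1.2389
τ_max = K·8FD/(πd³) → F_max = τ_allow·πd³/(8DK)
F_max = 445·π·9.2³/(8·58.0·1.2389) = 1.0886e+06/574.87 = 1893.7 N

1890 N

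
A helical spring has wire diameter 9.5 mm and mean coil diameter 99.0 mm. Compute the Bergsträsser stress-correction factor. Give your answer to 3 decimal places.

C = D/d = 99.0/9.5 = 10.4211
K_B = (4C+2)/(4C−3) = 43.684/38.684 = 1.1293

1.129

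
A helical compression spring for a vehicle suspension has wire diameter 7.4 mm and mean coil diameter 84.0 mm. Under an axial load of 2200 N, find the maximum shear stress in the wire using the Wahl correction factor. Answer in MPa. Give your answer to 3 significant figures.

1310 MPa

Spring index C = D/d = 84.0/7.4 = 11.3514
K_W = (4C−1)/(4C−4) + 0.615/C = 44.405/41.405 + 0.0542 = 1.1266
τ₀ = 8FD/(πd³) = 8·2200·84.0/(π·7.4³) = 1.4784e+06/1273 = 1161.3 MPa
τ_max = K·τ₀ = 1.1266 × 1161.3 = 1308.4 MPa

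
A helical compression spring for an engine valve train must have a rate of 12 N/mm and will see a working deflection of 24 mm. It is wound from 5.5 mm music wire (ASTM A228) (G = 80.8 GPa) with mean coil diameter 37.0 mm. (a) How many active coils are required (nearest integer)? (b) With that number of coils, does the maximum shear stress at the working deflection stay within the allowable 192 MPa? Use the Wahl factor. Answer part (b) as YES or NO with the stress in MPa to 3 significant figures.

(a) 15 coils; (b) NO, τ_max = 202 MPa

N_a = Gd⁴/(8D³k) = (80.8×10³)(5.5⁴)/(8·37.0³·12) = 15.2 → N_a = 15
Actual rate k = Gd⁴/(8D³·15) = 12.164 N/mm
Working load F = kδ = 12.164·24 = 291.94 N
C = 37.0/5.5 = 6.7273; K_W = (4C−1)/(4C−4)+0.615/C = 1.2224
τ_max = K_W·8FD/(πd³) = 1.2224·165.33 = 202.09 MPa
τ_max > 192 MPa → exceeds allowable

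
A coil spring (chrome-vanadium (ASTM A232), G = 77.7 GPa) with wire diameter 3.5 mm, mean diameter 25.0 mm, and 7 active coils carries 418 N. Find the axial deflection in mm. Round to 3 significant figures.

31.4 mm

k = Gd⁴/(8D³N_a) = (77.7×10³)(3.5⁴)/(8·25.0³·7) = 13.326 N/mm
δ = F/k = 418 / 13.326 = 31.368 mm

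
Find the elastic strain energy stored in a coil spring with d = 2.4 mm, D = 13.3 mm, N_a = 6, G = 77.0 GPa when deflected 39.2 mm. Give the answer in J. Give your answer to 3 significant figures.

k = Gd⁴/(8D³N_a) = (77.0×10³)(2.4⁴)/(8·13.3³·6) = 22.622 N/mm
U = ½kδ² = 0.5 × 22.622 × 39.2² = 17381 N·mm = 17.381 J

17.4 J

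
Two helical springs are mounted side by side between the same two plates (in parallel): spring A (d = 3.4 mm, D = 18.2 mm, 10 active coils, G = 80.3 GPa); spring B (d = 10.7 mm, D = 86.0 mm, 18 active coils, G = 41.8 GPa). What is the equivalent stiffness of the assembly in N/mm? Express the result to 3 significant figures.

k_A = Gd⁴/(8D³N_a) = (80.3×10³)(3.4⁴)/(8·18.2³·10) = 22.25 N/mm
k_B = Gd⁴/(8D³N_a) = (41.8×10³)(10.7⁴)/(8·86.0³·18) = 5.9821 N/mm
Parallel: k_eq = 22.25 + 5.9821 = 28.232 N/mm

28.2 N/mm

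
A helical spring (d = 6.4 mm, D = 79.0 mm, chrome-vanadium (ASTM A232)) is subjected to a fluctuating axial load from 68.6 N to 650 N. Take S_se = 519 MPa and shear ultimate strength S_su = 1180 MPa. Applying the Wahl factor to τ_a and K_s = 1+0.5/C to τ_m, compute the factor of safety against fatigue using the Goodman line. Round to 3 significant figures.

1.38

C = D/d = 79.0/6.4 = 12.3438; K_W = (4C−1)/(4C−4)+0.615/C = 1.1159; K_s = 1+0.5/C = 1.0405
F_a = (F_max−F_min)/2 = 290.7 N; F_m = (F_max+F_min)/2 = 359.3 N
τ_a = K_W·8F_aD/(πd³) = 1.1159 × 223.09 = 248.95 MPa
τ_m = K_s·8F_mD/(πd³) = 1.0405 × 275.73 = 286.9 MPa
Goodman: 1/n_f = τ_a/S_se + τ_m/S_su = 248.95/519 + 286.9/1180 = 0.47967 + 0.24313 = 0.72281
n_f = 1/0.72281 = 1.383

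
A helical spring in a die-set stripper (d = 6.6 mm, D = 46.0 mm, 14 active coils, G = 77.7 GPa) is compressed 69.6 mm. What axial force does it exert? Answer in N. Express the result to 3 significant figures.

941 N

k = Gd⁴/(8D³N_a) = (77.7×10³)(6.6⁴)/(8·46.0³·14) = 13.524 N/mm
F = k·δ = 13.524 × 69.6 = 941.27 N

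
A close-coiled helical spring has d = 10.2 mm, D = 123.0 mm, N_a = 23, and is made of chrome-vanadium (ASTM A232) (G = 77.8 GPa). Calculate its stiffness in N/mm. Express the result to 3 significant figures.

2.46 N/mm

k = Gd⁴/(8D³N_a) = (77.8×10³ × 10.2⁴) / (8 × 123.0³ × 23)
  = 8.42132e+08 / 3.424e+08 = 2.4595 N/mm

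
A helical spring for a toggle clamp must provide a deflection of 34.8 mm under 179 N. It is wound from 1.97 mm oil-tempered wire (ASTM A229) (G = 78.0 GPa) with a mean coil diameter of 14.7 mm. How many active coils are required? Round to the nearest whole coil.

9

Required rate k = F/δ = 179/34.8 = 5.1437 N/mm
N_a = Gd⁴/(8D³k) = (78.0×10³ × 1.97⁴)/(8 × 14.7³ × 5.1437)
    = 1.17479e+06 / 130712 = 8.988 → 9 coils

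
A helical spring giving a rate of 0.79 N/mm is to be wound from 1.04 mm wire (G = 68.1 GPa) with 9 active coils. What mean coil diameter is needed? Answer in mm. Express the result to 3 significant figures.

11.2 mm

D = (Gd⁴/(8N_a·k))^(1/3) = (68.1×10³·1.04⁴/(8·9·0.79))^(1/3)
  = (1400.62)^(1/3) = 11.1885 mm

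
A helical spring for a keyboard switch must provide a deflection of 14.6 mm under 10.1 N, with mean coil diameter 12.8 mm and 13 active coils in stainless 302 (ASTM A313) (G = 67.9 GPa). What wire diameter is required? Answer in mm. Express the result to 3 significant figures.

Required rate k = F/δ = 10.1/14.6 = 0.69178 N/mm
d = (8D³N_a·k / G)^(1/4) = (8·12.8³·13·0.69178 / (67.9×10³))^0.25
  = (2.2221)^0.25 = 1.2209 mm

1.22 mm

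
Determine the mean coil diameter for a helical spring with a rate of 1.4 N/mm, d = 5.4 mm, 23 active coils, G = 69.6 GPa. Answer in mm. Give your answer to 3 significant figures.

D = (Gd⁴/(8N_a·k))^(1/3) = (69.6×10³·5.4⁴/(8·23·1.4))^(1/3)
  = (229741)^(1/3) = 61.2462 mm

61.2 mm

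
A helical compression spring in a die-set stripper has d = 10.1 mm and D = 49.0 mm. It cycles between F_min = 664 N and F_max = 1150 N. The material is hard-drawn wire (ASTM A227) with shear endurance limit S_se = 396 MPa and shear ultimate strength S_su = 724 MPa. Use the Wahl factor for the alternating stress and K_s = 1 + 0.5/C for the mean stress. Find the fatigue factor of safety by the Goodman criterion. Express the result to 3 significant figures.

3.77

C = D/d = 49.0/10.1 = 4.8515; K_W = (4C−1)/(4C−4)+0.615/C = 1.3215; K_s = 1+0.5/C = 1.1031
F_a = (F_max−F_min)/2 = 243 N; F_m = (F_max+F_min)/2 = 907 N
τ_a = K_W·8F_aD/(πd³) = 1.3215 × 29.429 = 38.891 MPa
τ_m = K_s·8F_mD/(πd³) = 1.1031 × 109.84 = 121.17 MPa
Goodman: 1/n_f = τ_a/S_se + τ_m/S_su = 38.891/396 + 121.17/724 = 0.09821 + 0.16736 = 0.26556
n_f = 1/0.26556 = 3.766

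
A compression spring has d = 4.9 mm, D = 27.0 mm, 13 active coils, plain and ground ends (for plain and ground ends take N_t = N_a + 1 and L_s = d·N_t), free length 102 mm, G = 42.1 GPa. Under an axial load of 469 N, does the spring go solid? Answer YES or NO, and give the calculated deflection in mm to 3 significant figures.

k = Gd⁴/(8D³N_a) = (42.1×10³)(4.9⁴)/(8·27.0³·13) = 11.856 N/mm
N_t = 14; L_s = 4.9·14 = 68.6 mm; δ_solid = L₀ − L_s = 102 − 68.6 = 33.4 mm
δ = F/k = 469/11.856 = 39.558 mm
δ ≥ δ_solid → spring goes solid

YES, δ = 39.6 mm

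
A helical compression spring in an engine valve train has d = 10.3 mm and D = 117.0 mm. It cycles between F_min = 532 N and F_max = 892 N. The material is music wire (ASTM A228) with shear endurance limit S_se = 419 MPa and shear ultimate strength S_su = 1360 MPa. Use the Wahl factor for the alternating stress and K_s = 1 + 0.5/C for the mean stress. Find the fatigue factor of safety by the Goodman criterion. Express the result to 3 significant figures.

C = D/d = 117.0/10.3 = 11.3592; K_W = (4C−1)/(4C−4)+0.615/C = 1.1265; K_s = 1+0.5/C = 1.0440
F_a = (F_max−F_min)/2 = 180 N; F_m = (F_max+F_min)/2 = 712 N
τ_a = K_W·8F_aD/(πd³) = 1.1265 × 49.078 = 55.288 MPa
τ_m = K_s·8F_mD/(πd³) = 1.0440 × 194.13 = 202.68 MPa
Goodman: 1/n_f = τ_a/S_se + τ_m/S_su = 55.288/419 + 202.68/1360 = 0.13195 + 0.14903 = 0.28098
n_f = 1/0.28098 = 3.559

3.56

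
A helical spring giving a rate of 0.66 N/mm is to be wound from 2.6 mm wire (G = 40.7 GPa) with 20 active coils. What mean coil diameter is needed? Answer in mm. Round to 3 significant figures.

26.0 mm

D = (Gd⁴/(8N_a·k))^(1/3) = (40.7×10³·2.6⁴/(8·20·0.66))^(1/3)
  = (17612.6)^(1/3) = 26.0180 mm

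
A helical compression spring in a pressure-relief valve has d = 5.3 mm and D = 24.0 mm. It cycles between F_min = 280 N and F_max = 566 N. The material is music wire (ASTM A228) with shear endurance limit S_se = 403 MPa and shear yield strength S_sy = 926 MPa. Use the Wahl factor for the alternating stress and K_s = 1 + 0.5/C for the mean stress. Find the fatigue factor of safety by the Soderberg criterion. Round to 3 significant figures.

C = D/d = 24.0/5.3 = 4.5283; K_W = (4C−1)/(4C−4)+0.615/C = 1.3484; K_s = 1+0.5/C = 1.1104
F_a = (F_max−F_min)/2 = 143 N; F_m = (F_max+F_min)/2 = 423 N
τ_a = K_W·8F_aD/(πd³) = 1.3484 × 58.703 = 79.154 MPa
τ_m = K_s·8F_mD/(πd³) = 1.1104 × 173.65 = 192.82 MPa
Soderberg: 1/n_f = τ_a/S_se + τ_m/S_sy = 79.154/403 + 192.82/926 = 0.19641 + 0.20823 = 0.40464
n_f = 1/0.40464 = 2.471

2.47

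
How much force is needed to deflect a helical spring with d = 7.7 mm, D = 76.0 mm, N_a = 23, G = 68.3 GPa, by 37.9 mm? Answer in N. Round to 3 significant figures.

k = Gd⁴/(8D³N_a) = (68.3×10³)(7.7⁴)/(8·76.0³·23) = 2.9725 N/mm
F = k·δ = 2.9725 × 37.9 = 112.66 N

113 N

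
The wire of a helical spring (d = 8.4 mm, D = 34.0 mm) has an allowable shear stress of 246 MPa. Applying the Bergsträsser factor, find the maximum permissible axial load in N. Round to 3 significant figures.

C = D/d = 34.0/8.4 = 4.0476
K_B = (4C+2)/(4C−3) = 18.190/13.190 = 1.3791
τ_max = K·8FD/(πd³) → F_max = τ_allow·πd³/(8DK)
F_max = 246·π·8.4³/(8·34.0·1.3791) = 4.5806e+05/375.1 = 1221.2 N

1220 N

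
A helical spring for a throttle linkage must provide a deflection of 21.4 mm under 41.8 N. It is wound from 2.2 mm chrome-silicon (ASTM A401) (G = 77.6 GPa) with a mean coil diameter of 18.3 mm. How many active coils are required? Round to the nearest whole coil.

19

Required rate k = F/δ = 41.8/21.4 = 1.9533 N/mm
N_a = Gd⁴/(8D³k) = (77.6×10³ × 2.2⁴)/(8 × 18.3³ × 1.9533)
    = 1.81783e+06 / 95764.8 = 18.98 → 19 coils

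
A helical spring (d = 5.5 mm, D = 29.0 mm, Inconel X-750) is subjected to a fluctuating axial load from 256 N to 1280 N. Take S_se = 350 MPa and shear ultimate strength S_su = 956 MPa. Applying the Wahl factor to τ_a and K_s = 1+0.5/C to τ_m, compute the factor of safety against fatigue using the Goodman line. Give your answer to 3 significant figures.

0.813

C = D/d = 29.0/5.5 = 5.2727; K_W = (4C−1)/(4C−4)+0.615/C = 1.2922; K_s = 1+0.5/C = 1.0948
F_a = (F_max−F_min)/2 = 512 N; F_m = (F_max+F_min)/2 = 768 N
τ_a = K_W·8F_aD/(πd³) = 1.2922 × 227.26 = 293.66 MPa
τ_m = K_s·8F_mD/(πd³) = 1.0948 × 340.89 = 373.21 MPa
Goodman: 1/n_f = τ_a/S_se + τ_m/S_su = 293.66/350 + 373.21/956 = 0.83902 + 0.39039 = 1.2294
n_f = 1/1.2294 = 0.8134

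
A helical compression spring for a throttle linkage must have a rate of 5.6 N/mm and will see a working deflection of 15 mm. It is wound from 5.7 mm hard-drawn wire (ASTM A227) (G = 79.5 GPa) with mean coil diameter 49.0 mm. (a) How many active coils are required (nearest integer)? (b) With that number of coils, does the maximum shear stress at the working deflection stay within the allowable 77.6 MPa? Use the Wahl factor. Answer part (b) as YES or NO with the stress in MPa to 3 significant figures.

(a) 16 coils; (b) YES, τ_max = 65.9 MPa

N_a = Gd⁴/(8D³k) = (79.5×10³)(5.7⁴)/(8·49.0³·5.6) = 15.92 → N_a = 16
Actual rate k = Gd⁴/(8D³·16) = 5.5727 N/mm
Working load F = kδ = 5.5727·15 = 83.591 N
C = 49.0/5.7 = 8.5965; K_W = (4C−1)/(4C−4)+0.615/C = 1.1703
τ_max = K_W·8FD/(πd³) = 1.1703·56.321 = 65.911 MPa
τ_max ≤ 77.6 MPa → acceptable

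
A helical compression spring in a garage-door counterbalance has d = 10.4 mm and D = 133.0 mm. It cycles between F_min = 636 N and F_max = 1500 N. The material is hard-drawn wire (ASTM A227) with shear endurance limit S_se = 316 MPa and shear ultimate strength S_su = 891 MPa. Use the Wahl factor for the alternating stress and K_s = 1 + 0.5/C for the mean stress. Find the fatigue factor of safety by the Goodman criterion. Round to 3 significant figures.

C = D/d = 133.0/10.4 = 12.7885; K_W = (4C−1)/(4C−4)+0.615/C = 1.1117; K_s = 1+0.5/C = 1.0391
F_a = (F_max−F_min)/2 = 432 N; F_m = (F_max+F_min)/2 = 1068 N
τ_a = K_W·8F_aD/(πd³) = 1.1117 × 130.07 = 144.6 MPa
τ_m = K_s·8F_mD/(πd³) = 1.0391 × 321.56 = 334.13 MPa
Goodman: 1/n_f = τ_a/S_se + τ_m/S_su = 144.6/316 + 334.13/891 = 0.45759 + 0.37501 = 0.8326
n_f = 1/0.8326 = 1.201

1.20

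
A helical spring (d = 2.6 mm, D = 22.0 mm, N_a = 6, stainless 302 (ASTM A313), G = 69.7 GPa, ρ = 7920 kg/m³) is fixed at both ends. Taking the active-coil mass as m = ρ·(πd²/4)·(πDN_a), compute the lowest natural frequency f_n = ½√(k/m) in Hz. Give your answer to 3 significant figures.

k = Gd⁴/(8D³N_a) = (69.7×10³)(2.6⁴)/(8·22.0³·6) = 6.2318 N/mm = 6231.8 N/m
Wire length L = πDN_a = π·22.0·6 = 414.69 mm
m = ρ·(πd²/4)·L = 7920 × 5.3093×10⁻⁶ m² × 0.41469 m = 0.017438 kg
f_n = ½√(k/m) = 0.5·√(6231.8/0.017438) = 0.5·√(3.5738e+05) = 298.91 Hz

299 Hz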